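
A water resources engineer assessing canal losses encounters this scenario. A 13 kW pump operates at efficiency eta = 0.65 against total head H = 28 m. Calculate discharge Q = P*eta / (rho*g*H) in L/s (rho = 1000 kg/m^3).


Q = (P * 1000 * eta) / (rho * g * H)
  = (13 * 1000 * 0.65) / (1000 * 9.81 * 28)
  = 8450 / 274680
  = 0.03076 m^3/s = 30.76 L/s


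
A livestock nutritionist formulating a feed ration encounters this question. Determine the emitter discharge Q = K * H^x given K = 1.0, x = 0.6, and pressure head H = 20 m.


Q = K * H^x
  = 1.0 * 20^0.6
  = 1.0 * 6.0342
  = 6.03 L/h


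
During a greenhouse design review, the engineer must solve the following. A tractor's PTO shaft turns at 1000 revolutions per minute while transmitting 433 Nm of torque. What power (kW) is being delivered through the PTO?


P = 2*pi*n*T / 60000
  = 2*pi * 1000 * 433 / 60000
  = 2720619.24 / 60000
  = 45.34 kW


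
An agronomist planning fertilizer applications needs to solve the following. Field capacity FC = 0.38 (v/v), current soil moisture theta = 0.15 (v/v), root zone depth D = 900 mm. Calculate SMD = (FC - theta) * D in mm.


SMD = (FC - theta) * D
    = (0.38 - 0.15) * 900
    = 0.230 * 900
    = 207 mm


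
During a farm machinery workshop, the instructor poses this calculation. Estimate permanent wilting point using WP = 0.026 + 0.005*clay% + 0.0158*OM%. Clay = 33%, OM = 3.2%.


WP = 0.026 + 0.005*33 + 0.0158*3.2
   = 0.026 + 0.1650 + 0.0506
   = 0.2416


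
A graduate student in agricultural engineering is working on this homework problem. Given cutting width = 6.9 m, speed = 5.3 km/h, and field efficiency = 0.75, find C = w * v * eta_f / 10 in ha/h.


C = w * v * eta_f / 10
  = 6.9 * 5.3 * 0.75 / 10
  = 27.43 / 10
  = 2.74 ha/h


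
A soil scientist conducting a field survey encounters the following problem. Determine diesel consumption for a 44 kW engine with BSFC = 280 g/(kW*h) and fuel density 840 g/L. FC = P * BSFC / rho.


FC = P * BSFC / rho_fuel
   = 44 * 280 / 840
   = 12320 / 840
   = 14.67 L/h


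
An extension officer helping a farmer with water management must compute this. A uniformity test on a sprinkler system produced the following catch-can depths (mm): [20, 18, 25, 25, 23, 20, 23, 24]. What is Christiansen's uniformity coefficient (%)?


xbar = 178 / 8 = 22.250
sum|xi - xbar| = 17.500
CU = 100 * (1 - 17.500 / (8 * 22.250))
   = 100 * (1 - 0.0983)
   = 90.17%


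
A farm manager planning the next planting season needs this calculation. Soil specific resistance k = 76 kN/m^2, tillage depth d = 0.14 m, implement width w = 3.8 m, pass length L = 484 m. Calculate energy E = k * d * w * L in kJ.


E = k * d * w * L
  = 76 * 0.14 * 3.8 * 484
  = 19569.09 kJ


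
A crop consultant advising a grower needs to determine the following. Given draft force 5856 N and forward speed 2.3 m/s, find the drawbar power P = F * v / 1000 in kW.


P = F * v / 1000
  = 5856 * 2.3 / 1000
  = 13468.80 / 1000
  = 13.47 kW


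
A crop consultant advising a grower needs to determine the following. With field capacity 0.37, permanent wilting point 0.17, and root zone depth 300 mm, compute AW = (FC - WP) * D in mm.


AW = (FC - WP) * D
   = (0.37 - 0.17) * 300
   = 0.20 * 300
   = 60 mm


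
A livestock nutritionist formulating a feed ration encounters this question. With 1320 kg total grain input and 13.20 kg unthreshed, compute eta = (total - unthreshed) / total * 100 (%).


eta = (total - unthreshed) / total * 100
    = (1320 - 13.20) / 1320 * 100
    = 1306.80 / 1320 * 100
    = 99%


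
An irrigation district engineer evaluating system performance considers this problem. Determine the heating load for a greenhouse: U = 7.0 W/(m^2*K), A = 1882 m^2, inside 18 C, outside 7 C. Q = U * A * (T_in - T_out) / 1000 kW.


dT = 18 - (7) = 11 K
Q = U * A * dT
  = 7.0 * 1882 * 11
  = 144914 W = 144.91 kW


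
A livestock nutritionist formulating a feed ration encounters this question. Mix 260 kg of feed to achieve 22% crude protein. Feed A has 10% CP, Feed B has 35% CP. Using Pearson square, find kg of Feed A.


parts_A = CP_b - target = 35 - 22 = 13
parts_B = target - CP_a = 22 - 10 = 12
total_parts = 13 + 12 = 25
Feed A = 260 * 13 / 25 = 135.20 kg
Feed B = 260 * 12 / 25 = 124.80 kg

135.20 kg


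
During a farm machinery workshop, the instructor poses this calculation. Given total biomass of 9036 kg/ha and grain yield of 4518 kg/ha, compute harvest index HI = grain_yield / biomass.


HI = grain_yield / biomass
   = 4518 / 9036
   = 0.50


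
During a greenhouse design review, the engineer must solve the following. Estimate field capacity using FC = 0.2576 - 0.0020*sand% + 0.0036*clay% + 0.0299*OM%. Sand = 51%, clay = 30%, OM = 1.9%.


FC = 0.2576 - 0.0020*51 + 0.0036*30 + 0.0299*1.9
   = 0.2576 - 0.1020 + 0.1080 + 0.0568
   = 0.3204


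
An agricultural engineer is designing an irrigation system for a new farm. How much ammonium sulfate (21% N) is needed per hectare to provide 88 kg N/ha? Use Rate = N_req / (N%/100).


Rate = N_required / (N_content / 100)
     = 88 / (21 / 100)
     = 88 / 0.21
     = 419.05 kg/ha


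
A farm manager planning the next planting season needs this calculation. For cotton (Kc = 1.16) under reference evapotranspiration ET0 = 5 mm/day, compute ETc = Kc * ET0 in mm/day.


ETc = Kc * ET0
    = 1.16 * 5
    = 5.80 mm/day


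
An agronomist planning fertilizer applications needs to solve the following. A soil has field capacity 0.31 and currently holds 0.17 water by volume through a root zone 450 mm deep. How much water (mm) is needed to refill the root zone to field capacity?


SMD = (FC - theta) * D
    = (0.31 - 0.17) * 450
    = 0.140 * 450
    = 63 mm


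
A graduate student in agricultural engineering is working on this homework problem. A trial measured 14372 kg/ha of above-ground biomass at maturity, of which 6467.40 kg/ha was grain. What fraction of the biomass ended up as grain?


HI = grain_yield / biomass
   = 6467.40 / 14372
   = 0.45


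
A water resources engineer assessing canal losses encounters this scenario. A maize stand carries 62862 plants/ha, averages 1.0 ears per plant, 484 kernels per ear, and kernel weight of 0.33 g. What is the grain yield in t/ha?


Y = density * ears * kernels * kw
  = 62862 * 1.0 * 484 * 0.33 g/ha
  = 10040318.64 g/ha
  = 10040.32 kg/ha = 10.04 t/ha


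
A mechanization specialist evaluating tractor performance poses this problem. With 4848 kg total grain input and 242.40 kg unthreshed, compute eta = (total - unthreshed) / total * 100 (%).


eta = (total - unthreshed) / total * 100
    = (4848 - 242.40) / 4848 * 100
    = 4605.60 / 4848 * 100
    = 95%


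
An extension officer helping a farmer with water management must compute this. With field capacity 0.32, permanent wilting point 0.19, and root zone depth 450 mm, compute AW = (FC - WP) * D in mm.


AW = (FC - WP) * D
   = (0.32 - 0.19) * 450
   = 0.13 * 450
   = 58.50 mm


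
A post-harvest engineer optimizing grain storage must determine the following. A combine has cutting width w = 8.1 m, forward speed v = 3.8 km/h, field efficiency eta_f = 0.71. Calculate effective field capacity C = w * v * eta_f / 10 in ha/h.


C = w * v * eta_f / 10
  = 8.1 * 3.8 * 0.71 / 10
  = 21.85 / 10
  = 2.19 ha/h


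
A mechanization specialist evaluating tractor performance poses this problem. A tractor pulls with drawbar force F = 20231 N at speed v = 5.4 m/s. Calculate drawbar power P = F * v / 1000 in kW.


P = F * v / 1000
  = 20231 * 5.4 / 1000
  = 109247.40 / 1000
  = 109.25 kW


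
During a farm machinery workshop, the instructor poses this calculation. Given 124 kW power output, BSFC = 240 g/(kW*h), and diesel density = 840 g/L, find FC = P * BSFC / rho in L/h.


FC = P * BSFC / rho_fuel
   = 124 * 240 / 840
   = 29760 / 840
   = 35.43 L/h


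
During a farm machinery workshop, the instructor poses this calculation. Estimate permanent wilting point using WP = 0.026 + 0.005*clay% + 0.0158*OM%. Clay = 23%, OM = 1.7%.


WP = 0.026 + 0.005*23 + 0.0158*1.7
   = 0.026 + 0.1150 + 0.0269
   = 0.1679


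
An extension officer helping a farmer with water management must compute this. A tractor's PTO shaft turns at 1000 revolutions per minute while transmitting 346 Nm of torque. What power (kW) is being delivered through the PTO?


P = 2*pi*n*T / 60000
  = 2*pi * 1000 * 346 / 60000
  = 2173982.12 / 60000
  = 36.23 kW


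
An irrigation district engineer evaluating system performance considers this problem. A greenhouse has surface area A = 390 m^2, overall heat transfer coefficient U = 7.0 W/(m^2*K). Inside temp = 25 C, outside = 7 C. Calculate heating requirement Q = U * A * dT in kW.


dT = 25 - (7) = 18 K
Q = U * A * dT
  = 7.0 * 390 * 18
  = 49140 W = 49.14 kW


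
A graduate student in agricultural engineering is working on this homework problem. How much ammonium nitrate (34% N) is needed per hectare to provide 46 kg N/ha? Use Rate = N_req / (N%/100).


Rate = N_required / (N_content / 100)
     = 46 / (34 / 100)
     = 46 / 0.34
     = 135.29 kg/ha


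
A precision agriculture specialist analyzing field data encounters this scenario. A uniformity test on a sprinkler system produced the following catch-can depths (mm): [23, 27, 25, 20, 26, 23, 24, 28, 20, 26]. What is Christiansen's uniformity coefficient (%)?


xbar = 242 / 10 = 24.200
sum|xi - xbar| = 22
CU = 100 * (1 - 22 / (10 * 24.200))
   = 100 * (1 - 0.0909)
   = 90.91%


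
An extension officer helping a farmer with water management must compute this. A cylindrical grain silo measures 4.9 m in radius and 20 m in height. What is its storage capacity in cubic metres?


V = pi * r^2 * h
  = pi * 4.9^2 * 20
  = pi * 24.01 * 20
  = 1508.59 m^3


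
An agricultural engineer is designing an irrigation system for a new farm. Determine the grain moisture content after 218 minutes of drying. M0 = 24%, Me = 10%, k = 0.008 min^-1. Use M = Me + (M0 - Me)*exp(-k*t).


M = Me + (M0 - Me) * e^(-k*t)
  = 10 + (24 - 10) * e^(-0.008*218)
  = 10 + 14 * e^(-1.744)
  = 10 + 14 * 0.17482
  = 10 + 2.4475
  = 12.45%


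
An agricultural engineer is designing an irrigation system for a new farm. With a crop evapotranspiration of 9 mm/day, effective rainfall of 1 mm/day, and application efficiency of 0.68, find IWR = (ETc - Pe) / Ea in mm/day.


IWR = (ETc - Pe) / Ea
    = (9 - 1) / 0.68
    = 8 / 0.68
    = 11.76 mm/day


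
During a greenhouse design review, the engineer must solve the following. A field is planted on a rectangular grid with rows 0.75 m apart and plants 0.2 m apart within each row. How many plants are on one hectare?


D = 10000 / (row_sp * plant_sp)
  = 10000 / (0.75 * 0.2)
  = 10000 / 0.1500
  = 66666.67 plants/ha


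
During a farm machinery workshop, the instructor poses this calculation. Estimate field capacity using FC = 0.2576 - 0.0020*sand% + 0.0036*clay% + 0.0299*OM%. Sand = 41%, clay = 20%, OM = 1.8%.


FC = 0.2576 - 0.0020*41 + 0.0036*20 + 0.0299*1.8
   = 0.2576 - 0.0820 + 0.0720 + 0.0538
   = 0.3014


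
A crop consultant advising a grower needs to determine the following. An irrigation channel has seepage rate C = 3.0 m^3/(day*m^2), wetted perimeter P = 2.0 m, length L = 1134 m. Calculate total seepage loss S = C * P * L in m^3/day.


S = C * P * L
  = 3.0 * 2.0 * 1134
  = 6804 m^3/day


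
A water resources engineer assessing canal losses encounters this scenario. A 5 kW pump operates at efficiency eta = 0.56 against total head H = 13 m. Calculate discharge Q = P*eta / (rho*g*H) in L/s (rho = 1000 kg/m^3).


Q = (P * 1000 * eta) / (rho * g * H)
  = (5 * 1000 * 0.56) / (1000 * 9.81 * 13)
  = 2800 / 127530
  = 0.02196 m^3/s = 21.96 L/s


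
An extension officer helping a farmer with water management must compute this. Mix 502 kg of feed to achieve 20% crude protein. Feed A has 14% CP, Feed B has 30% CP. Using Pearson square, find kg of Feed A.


parts_A = CP_b - target = 30 - 20 = 10
parts_B = target - CP_a = 20 - 14 = 6
total_parts = 10 + 6 = 16
Feed A = 502 * 10 / 16 = 313.75 kg
Feed B = 502 * 6 / 16 = 188.25 kg

313.75 kg


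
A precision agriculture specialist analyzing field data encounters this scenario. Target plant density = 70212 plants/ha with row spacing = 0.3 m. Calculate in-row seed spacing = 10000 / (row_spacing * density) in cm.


spacing = 10000 / (row_sp * density)
        = 10000 / (0.3 * 70212)
        = 10000 / 21063.60
        = 0.47475 m = 47.48 cm


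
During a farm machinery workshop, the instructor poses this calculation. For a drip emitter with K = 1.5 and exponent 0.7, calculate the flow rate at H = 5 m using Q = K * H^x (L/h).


Q = K * H^x
  = 1.5 * 5^0.7
  = 1.5 * 3.0852
  = 4.63 L/h


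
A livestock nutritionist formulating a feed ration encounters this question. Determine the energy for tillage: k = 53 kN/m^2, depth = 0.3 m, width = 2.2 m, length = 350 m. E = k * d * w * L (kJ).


E = k * d * w * L
  = 53 * 0.3 * 2.2 * 350
  = 12243 kJ


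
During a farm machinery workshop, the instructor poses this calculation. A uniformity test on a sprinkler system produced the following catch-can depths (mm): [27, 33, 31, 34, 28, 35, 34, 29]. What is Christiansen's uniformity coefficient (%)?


xbar = 251 / 8 = 31.375
sum|xi - xbar| = 21
CU = 100 * (1 - 21 / (8 * 31.375))
   = 100 * (1 - 0.0837)
   = 91.63%


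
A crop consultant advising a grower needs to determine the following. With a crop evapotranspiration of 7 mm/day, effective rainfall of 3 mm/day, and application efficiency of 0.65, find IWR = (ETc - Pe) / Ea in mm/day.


IWR = (ETc - Pe) / Ea
    = (7 - 3) / 0.65
    = 4 / 0.65
    = 6.15 mm/day


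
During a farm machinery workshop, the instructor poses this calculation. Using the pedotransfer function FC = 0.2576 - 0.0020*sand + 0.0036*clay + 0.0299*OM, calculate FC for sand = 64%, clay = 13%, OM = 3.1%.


FC = 0.2576 - 0.0020*64 + 0.0036*13 + 0.0299*3.1
   = 0.2576 - 0.1280 + 0.0468 + 0.0927
   = 0.2691


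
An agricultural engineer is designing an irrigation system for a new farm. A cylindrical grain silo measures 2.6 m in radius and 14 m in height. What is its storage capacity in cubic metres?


V = pi * r^2 * h
  = pi * 2.6^2 * 14
  = pi * 6.76 * 14
  = 297.32 m^3


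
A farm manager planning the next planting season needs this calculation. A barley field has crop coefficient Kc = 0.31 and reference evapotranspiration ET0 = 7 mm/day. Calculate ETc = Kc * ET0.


ETc = Kc * ET0
    = 0.31 * 7
    = 2.17 mm/day


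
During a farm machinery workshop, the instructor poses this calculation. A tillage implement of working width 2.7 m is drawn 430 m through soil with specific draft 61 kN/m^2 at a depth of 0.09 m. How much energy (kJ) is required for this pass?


E = k * d * w * L
  = 61 * 0.09 * 2.7 * 430
  = 6373.89 kJ


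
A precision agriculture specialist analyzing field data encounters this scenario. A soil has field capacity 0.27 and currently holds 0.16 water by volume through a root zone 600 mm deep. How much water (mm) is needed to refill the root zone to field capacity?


SMD = (FC - theta) * D
    = (0.27 - 0.16) * 600
    = 0.110 * 600
    = 66 mm


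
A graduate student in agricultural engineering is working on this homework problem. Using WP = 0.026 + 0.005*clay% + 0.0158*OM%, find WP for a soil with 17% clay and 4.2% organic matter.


WP = 0.026 + 0.005*17 + 0.0158*4.2
   = 0.026 + 0.0850 + 0.0664
   = 0.1774


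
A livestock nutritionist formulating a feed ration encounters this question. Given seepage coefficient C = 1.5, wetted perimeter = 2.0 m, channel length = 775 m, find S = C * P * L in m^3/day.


S = C * P * L
  = 1.5 * 2.0 * 775
  = 2325 m^3/day


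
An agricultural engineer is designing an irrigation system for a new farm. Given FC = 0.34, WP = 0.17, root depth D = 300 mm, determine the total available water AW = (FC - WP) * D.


AW = (FC - WP) * D
   = (0.34 - 0.17) * 300
   = 0.17 * 300
   = 51 mm


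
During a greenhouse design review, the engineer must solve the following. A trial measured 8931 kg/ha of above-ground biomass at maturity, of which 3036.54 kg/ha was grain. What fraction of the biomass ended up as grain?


HI = grain_yield / biomass
   = 3036.54 / 8931
   = 0.34


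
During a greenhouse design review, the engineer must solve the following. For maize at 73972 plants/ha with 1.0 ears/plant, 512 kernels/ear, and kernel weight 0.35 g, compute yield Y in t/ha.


Y = density * ears * kernels * kw
  = 73972 * 1.0 * 512 * 0.35 g/ha
  = 13255782.40 g/ha
  = 13255.78 kg/ha = 13.26 t/ha


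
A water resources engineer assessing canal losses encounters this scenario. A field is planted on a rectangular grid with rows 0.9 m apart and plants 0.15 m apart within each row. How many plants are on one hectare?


D = 10000 / (row_sp * plant_sp)
  = 10000 / (0.9 * 0.15)
  = 10000 / 0.1350
  = 74074.07 plants/ha


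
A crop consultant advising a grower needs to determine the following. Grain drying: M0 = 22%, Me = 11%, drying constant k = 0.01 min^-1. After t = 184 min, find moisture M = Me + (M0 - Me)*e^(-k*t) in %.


M = Me + (M0 - Me) * e^(-k*t)
  = 11 + (22 - 11) * e^(-0.01*184)
  = 11 + 11 * e^(-1.840)
  = 11 + 11 * 0.15882
  = 11 + 1.7470
  = 12.75%


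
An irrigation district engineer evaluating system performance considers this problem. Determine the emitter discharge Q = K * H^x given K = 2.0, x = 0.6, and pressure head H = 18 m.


Q = K * H^x
  = 2.0 * 18^0.6
  = 2.0 * 5.6645
  = 11.33 L/h


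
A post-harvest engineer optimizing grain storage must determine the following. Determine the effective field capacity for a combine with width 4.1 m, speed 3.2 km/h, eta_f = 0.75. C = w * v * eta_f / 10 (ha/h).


C = w * v * eta_f / 10
  = 4.1 * 3.2 * 0.75 / 10
  = 9.84 / 10
  = 0.98 ha/h


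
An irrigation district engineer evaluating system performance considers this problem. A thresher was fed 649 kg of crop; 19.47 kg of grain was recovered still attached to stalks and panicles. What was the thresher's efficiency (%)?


eta = (total - unthreshed) / total * 100
    = (649 - 19.47) / 649 * 100
    = 629.53 / 649 * 100
    = 97%


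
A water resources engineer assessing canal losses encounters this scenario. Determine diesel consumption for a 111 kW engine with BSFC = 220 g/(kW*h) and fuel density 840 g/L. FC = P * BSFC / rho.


FC = P * BSFC / rho_fuel
   = 111 * 220 / 840
   = 24420 / 840
   = 29.07 L/h


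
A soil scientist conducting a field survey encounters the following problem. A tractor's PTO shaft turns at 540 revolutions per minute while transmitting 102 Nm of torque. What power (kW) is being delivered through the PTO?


P = 2*pi*n*T / 60000
  = 2*pi * 540 * 102 / 60000
  = 346077.85 / 60000
  = 5.77 kW


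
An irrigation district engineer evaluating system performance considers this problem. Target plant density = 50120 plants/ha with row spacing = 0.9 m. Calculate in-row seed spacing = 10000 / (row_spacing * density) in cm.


spacing = 10000 / (row_sp * density)
        = 10000 / (0.9 * 50120)
        = 10000 / 45108
        = 0.22169 m = 22.17 cm


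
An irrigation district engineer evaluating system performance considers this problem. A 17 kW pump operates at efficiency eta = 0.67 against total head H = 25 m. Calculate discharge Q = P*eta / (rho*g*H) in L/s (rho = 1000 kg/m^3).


Q = (P * 1000 * eta) / (rho * g * H)
  = (17 * 1000 * 0.67) / (1000 * 9.81 * 25)
  = 11390 / 245250
  = 0.04644 m^3/s = 46.44 L/s


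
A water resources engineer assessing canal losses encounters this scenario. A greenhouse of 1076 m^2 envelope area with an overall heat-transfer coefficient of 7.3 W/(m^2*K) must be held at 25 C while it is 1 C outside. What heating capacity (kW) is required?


dT = 25 - (1) = 24 K
Q = U * A * dT
  = 7.3 * 1076 * 24
  = 188515.20 W = 188.52 kW


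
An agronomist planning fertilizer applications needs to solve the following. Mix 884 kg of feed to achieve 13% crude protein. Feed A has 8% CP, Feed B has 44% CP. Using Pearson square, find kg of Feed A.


parts_A = CP_b - target = 44 - 13 = 31
parts_B = target - CP_a = 13 - 8 = 5
total_parts = 31 + 5 = 36
Feed A = 884 * 31 / 36 = 761.22 kg
Feed B = 884 * 5 / 36 = 122.78 kg

761.22 kg


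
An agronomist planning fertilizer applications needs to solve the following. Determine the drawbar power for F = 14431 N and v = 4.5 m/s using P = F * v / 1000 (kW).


P = F * v / 1000
  = 14431 * 4.5 / 1000
  = 64939.50 / 1000
  = 64.94 kW


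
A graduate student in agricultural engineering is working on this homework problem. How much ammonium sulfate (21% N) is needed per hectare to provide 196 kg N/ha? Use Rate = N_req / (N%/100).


Rate = N_required / (N_content / 100)
     = 196 / (21 / 100)
     = 196 / 0.21
     = 933.33 kg/ha


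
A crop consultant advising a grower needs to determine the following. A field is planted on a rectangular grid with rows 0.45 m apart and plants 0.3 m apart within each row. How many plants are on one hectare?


D = 10000 / (row_sp * plant_sp)
  = 10000 / (0.45 * 0.3)
  = 10000 / 0.1350
  = 74074.07 plants/ha


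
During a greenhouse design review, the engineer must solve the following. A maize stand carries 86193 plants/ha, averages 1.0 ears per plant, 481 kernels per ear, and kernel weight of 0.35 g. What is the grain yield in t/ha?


Y = density * ears * kernels * kw
  = 86193 * 1.0 * 481 * 0.35 g/ha
  = 14510591.55 g/ha
  = 14510.59 kg/ha = 14.51 t/ha


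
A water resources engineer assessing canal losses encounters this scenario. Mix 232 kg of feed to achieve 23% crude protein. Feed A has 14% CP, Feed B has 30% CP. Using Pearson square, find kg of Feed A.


parts_A = CP_b - target = 30 - 23 = 7
parts_B = target - CP_a = 23 - 14 = 9
total_parts = 7 + 9 = 16
Feed A = 232 * 7 / 16 = 101.50 kg
Feed B = 232 * 9 / 16 = 130.50 kg

101.50 kg


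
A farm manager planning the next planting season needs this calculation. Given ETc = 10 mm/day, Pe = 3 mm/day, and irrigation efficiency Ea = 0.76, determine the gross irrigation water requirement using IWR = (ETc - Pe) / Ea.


IWR = (ETc - Pe) / Ea
    = (10 - 3) / 0.76
    = 7 / 0.76
    = 9.21 mm/day


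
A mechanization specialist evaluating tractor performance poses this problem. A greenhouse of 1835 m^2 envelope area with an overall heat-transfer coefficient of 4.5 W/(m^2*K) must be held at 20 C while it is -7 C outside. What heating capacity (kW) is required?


dT = 20 - (-7) = 27 K
Q = U * A * dT
  = 4.5 * 1835 * 27
  = 222952.50 W = 222.95 kW


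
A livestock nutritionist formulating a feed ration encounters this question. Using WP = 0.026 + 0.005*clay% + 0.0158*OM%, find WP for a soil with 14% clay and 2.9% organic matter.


WP = 0.026 + 0.005*14 + 0.0158*2.9
   = 0.026 + 0.0700 + 0.0458
   = 0.1418


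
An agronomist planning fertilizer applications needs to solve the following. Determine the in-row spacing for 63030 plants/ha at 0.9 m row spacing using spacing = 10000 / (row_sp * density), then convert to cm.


spacing = 10000 / (row_sp * density)
        = 10000 / (0.9 * 63030)
        = 10000 / 56727
        = 0.17628 m = 17.63 cm


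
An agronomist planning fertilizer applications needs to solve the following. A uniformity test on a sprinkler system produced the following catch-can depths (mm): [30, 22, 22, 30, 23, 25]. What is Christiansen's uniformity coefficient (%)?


xbar = 152 / 6 = 25.333
sum|xi - xbar| = 18.667
CU = 100 * (1 - 18.667 / (6 * 25.333))
   = 100 * (1 - 0.1228)
   = 87.72%


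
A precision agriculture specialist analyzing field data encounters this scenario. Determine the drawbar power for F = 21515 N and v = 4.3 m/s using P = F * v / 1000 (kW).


P = F * v / 1000
  = 21515 * 4.3 / 1000
  = 92514.50 / 1000
  = 92.51 kW


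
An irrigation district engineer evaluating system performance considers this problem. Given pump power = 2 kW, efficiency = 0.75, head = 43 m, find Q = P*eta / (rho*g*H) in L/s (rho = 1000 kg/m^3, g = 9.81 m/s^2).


Q = (P * 1000 * eta) / (rho * g * H)
  = (2 * 1000 * 0.75) / (1000 * 9.81 * 43)
  = 1500 / 421830
  = 0.00356 m^3/s = 3.56 L/s


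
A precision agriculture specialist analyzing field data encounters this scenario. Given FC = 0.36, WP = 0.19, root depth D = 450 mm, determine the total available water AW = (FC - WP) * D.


AW = (FC - WP) * D
   = (0.36 - 0.19) * 450
   = 0.17 * 450
   = 76.50 mm


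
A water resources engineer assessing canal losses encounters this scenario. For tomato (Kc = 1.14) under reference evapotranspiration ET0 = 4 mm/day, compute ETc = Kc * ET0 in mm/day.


ETc = Kc * ET0
    = 1.14 * 4
    = 4.56 mm/day


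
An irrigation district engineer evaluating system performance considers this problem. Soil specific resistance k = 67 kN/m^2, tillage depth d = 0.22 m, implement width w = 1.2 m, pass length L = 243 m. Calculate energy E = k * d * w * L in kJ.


E = k * d * w * L
  = 67 * 0.22 * 1.2 * 243
  = 4298.18 kJ


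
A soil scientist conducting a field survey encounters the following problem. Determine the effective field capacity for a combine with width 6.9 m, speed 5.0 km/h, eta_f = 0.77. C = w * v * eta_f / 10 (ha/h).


C = w * v * eta_f / 10
  = 6.9 * 5.0 * 0.77 / 10
  = 26.57 / 10
  = 2.66 ha/h


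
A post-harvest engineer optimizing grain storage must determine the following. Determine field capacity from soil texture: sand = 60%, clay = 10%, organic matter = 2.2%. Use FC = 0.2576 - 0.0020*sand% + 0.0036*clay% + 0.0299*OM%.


FC = 0.2576 - 0.0020*60 + 0.0036*10 + 0.0299*2.2
   = 0.2576 - 0.1200 + 0.0360 + 0.0658
   = 0.2394


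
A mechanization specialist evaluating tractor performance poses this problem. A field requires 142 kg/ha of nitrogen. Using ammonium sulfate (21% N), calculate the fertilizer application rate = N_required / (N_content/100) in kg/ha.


Rate = N_required / (N_content / 100)
     = 142 / (21 / 100)
     = 142 / 0.21
     = 676.19 kg/ha


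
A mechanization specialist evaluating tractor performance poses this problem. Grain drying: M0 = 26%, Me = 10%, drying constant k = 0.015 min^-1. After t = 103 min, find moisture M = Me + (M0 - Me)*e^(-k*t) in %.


M = Me + (M0 - Me) * e^(-k*t)
  = 10 + (26 - 10) * e^(-0.015*103)
  = 10 + 16 * e^(-1.545)
  = 10 + 16 * 0.21331
  = 10 + 3.4130
  = 13.41%


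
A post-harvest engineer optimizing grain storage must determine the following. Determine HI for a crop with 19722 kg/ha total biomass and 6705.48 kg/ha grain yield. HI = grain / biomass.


HI = grain_yield / biomass
   = 6705.48 / 19722
   = 0.34


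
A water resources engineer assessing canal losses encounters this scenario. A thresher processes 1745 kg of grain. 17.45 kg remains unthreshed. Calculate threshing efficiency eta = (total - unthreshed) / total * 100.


eta = (total - unthreshed) / total * 100
    = (1745 - 17.45) / 1745 * 100
    = 1727.55 / 1745 * 100
    = 99%


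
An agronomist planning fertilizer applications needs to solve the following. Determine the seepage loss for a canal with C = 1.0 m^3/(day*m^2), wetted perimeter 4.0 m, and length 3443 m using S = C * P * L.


S = C * P * L
  = 1.0 * 4.0 * 3443
  = 13772 m^3/day


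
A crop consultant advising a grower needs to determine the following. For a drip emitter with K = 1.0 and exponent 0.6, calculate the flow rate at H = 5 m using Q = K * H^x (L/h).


Q = K * H^x
  = 1.0 * 5^0.6
  = 1.0 * 2.6265
  = 2.63 L/h


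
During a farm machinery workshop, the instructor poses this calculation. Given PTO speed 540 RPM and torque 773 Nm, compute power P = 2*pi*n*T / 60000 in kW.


P = 2*pi*n*T / 60000
  = 2*pi * 540 * 773 / 60000
  = 2622727.21 / 60000
  = 43.71 kW


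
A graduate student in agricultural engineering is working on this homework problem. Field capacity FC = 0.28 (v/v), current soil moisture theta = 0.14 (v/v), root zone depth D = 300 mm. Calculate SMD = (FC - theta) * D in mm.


SMD = (FC - theta) * D
    = (0.28 - 0.14) * 300
    = 0.140 * 300
    = 42 mm


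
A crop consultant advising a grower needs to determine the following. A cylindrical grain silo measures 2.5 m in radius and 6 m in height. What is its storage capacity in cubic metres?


V = pi * r^2 * h
  = pi * 2.5^2 * 6
  = pi * 6.25 * 6
  = 117.81 m^3


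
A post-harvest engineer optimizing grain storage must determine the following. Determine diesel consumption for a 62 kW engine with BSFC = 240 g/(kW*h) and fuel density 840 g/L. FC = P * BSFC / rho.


FC = P * BSFC / rho_fuel
   = 62 * 240 / 840
   = 14880 / 840
   = 17.71 L/h


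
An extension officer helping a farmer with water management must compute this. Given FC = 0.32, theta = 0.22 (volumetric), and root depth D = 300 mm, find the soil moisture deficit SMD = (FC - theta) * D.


SMD = (FC - theta) * D
    = (0.32 - 0.22) * 300
    = 0.100 * 300
    = 30 mm


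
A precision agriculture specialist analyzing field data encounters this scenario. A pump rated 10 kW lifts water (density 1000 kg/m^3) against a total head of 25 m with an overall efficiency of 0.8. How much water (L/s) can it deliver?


Q = (P * 1000 * eta) / (rho * g * H)
  = (10 * 1000 * 0.8) / (1000 * 9.81 * 25)
  = 8000 / 245250
  = 0.03262 m^3/s = 32.62 L/s


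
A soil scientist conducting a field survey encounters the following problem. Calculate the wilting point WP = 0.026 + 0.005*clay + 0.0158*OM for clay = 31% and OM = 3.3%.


WP = 0.026 + 0.005*31 + 0.0158*3.3
   = 0.026 + 0.1550 + 0.0521
   = 0.2331


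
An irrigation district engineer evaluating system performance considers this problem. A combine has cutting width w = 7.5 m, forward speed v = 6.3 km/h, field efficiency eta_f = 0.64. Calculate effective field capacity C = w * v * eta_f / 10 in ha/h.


C = w * v * eta_f / 10
  = 7.5 * 6.3 * 0.64 / 10
  = 30.24 / 10
  = 3.02 ha/h


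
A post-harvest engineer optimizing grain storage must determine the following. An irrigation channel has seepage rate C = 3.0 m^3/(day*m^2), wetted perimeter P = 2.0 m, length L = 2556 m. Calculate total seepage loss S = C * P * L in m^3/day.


S = C * P * L
  = 3.0 * 2.0 * 2556
  = 15336 m^3/day


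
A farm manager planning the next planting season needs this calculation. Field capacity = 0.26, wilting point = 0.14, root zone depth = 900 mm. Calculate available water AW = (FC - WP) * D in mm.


AW = (FC - WP) * D
   = (0.26 - 0.14) * 900
   = 0.12 * 900
   = 108 mm


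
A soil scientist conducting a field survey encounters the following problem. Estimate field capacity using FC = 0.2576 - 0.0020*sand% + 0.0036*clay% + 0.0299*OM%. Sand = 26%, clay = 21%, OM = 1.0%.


FC = 0.2576 - 0.0020*26 + 0.0036*21 + 0.0299*1.0
   = 0.2576 - 0.0520 + 0.0756 + 0.0299
   = 0.3111


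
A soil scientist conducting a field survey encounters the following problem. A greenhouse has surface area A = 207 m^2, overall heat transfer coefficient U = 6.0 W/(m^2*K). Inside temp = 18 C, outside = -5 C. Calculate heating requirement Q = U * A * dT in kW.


dT = 18 - (-5) = 23 K
Q = U * A * dT
  = 6.0 * 207 * 23
  = 28566 W = 28.57 kW


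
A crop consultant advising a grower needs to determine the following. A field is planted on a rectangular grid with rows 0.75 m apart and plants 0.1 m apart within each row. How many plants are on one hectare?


D = 10000 / (row_sp * plant_sp)
  = 10000 / (0.75 * 0.1)
  = 10000 / 0.0750
  = 133333.33 plants/ha


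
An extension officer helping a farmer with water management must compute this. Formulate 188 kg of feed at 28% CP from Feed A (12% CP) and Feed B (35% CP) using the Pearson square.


parts_A = CP_b - target = 35 - 28 = 7
parts_B = target - CP_a = 28 - 12 = 16
total_parts = 7 + 16 = 23
Feed A = 188 * 7 / 23 = 57.22 kg
Feed B = 188 * 16 / 23 = 130.78 kg

57.22 kg


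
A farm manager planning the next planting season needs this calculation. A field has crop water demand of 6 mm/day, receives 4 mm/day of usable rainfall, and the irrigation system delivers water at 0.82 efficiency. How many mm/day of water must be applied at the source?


IWR = (ETc - Pe) / Ea
    = (6 - 4) / 0.82
    = 2 / 0.82
    = 2.44 mm/day


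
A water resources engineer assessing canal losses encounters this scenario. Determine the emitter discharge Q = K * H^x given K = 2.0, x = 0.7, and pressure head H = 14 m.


Q = K * H^x
  = 2.0 * 14^0.7
  = 2.0 * 6.3429
  = 12.69 L/h


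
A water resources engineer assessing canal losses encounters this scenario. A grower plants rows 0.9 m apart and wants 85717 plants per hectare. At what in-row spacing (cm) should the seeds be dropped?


spacing = 10000 / (row_sp * density)
        = 10000 / (0.9 * 85717)
        = 10000 / 77145.30
        = 0.12963 m = 12.96 cm


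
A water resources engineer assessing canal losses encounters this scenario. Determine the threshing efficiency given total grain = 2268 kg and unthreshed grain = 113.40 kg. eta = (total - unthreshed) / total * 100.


eta = (total - unthreshed) / total * 100
    = (2268 - 113.40) / 2268 * 100
    = 2154.60 / 2268 * 100
    = 95%


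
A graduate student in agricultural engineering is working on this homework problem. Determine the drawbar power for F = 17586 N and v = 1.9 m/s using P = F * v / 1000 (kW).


P = F * v / 1000
  = 17586 * 1.9 / 1000
  = 33413.40 / 1000
  = 33.41 kW


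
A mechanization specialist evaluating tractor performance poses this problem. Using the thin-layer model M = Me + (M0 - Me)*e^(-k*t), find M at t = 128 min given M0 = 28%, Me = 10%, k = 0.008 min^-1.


M = Me + (M0 - Me) * e^(-k*t)
  = 10 + (28 - 10) * e^(-0.008*128)
  = 10 + 18 * e^(-1.024)
  = 10 + 18 * 0.35916
  = 10 + 6.4648
  = 16.46%


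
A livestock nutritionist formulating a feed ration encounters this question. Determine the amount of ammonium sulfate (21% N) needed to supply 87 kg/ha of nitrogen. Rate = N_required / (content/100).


Rate = N_required / (N_content / 100)
     = 87 / (21 / 100)
     = 87 / 0.21
     = 414.29 kg/ha


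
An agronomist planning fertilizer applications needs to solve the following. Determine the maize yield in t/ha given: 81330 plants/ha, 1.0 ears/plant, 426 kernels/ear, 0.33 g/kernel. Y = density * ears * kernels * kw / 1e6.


Y = density * ears * kernels * kw
  = 81330 * 1.0 * 426 * 0.33 g/ha
  = 11433371.40 g/ha
  = 11433.37 kg/ha = 11.43 t/ha


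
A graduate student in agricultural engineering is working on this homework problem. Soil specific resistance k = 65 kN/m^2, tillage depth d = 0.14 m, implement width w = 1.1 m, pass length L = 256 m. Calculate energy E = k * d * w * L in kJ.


E = k * d * w * L
  = 65 * 0.14 * 1.1 * 256
  = 2562.56 kJ


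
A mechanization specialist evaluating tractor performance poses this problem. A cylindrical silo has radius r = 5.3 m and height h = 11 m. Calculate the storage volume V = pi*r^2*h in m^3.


V = pi * r^2 * h
  = pi * 5.3^2 * 11
  = pi * 28.09 * 11
  = 970.72 m^3


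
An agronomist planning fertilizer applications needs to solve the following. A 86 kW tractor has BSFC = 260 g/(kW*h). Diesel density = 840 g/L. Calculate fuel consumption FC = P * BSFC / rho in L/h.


FC = P * BSFC / rho_fuel
   = 86 * 260 / 840
   = 22360 / 840
   = 26.62 L/h


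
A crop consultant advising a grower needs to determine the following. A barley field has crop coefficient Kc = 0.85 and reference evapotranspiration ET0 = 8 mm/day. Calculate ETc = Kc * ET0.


ETc = Kc * ET0
    = 0.85 * 8
    = 6.80 mm/day


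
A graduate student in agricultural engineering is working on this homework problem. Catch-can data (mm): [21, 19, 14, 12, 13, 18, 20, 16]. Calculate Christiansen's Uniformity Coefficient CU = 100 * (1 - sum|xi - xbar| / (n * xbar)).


xbar = 133 / 8 = 16.625
sum|xi - xbar| = 23
CU = 100 * (1 - 23 / (8 * 16.625))
   = 100 * (1 - 0.1729)
   = 82.71%


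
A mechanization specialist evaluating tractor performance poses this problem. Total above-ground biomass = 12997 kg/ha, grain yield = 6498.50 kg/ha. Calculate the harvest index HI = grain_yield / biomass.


HI = grain_yield / biomass
   = 6498.50 / 12997
   = 0.50


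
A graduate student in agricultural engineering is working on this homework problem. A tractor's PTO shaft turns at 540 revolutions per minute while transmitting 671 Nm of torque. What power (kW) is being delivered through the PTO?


P = 2*pi*n*T / 60000
  = 2*pi * 540 * 671 / 60000
  = 2276649.36 / 60000
  = 37.94 kW


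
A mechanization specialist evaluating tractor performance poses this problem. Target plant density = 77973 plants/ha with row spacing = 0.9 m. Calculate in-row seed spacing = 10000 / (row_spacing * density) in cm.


spacing = 10000 / (row_sp * density)
        = 10000 / (0.9 * 77973)
        = 10000 / 70175.70
        = 0.14250 m = 14.25 cm


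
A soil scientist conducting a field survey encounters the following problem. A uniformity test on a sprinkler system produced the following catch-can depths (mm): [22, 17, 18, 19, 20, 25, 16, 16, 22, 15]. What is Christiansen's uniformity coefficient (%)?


xbar = 190 / 10 = 19
sum|xi - xbar| = 26
CU = 100 * (1 - 26 / (10 * 19))
   = 100 * (1 - 0.1368)
   = 86.32%


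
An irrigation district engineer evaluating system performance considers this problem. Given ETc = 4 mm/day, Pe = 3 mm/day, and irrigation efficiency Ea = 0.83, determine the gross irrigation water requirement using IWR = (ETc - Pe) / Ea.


IWR = (ETc - Pe) / Ea
    = (4 - 3) / 0.83
    = 1 / 0.83
    = 1.20 mm/day


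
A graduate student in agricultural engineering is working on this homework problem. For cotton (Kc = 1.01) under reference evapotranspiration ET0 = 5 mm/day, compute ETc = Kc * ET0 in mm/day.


ETc = Kc * ET0
    = 1.01 * 5
    = 5.05 mm/day


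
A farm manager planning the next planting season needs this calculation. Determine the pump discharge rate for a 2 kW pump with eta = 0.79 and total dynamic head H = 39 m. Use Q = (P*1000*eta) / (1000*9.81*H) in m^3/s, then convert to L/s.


Q = (P * 1000 * eta) / (rho * g * H)
  = (2 * 1000 * 0.79) / (1000 * 9.81 * 39)
  = 1580 / 382590
  = 0.00413 m^3/s = 4.13 L/s


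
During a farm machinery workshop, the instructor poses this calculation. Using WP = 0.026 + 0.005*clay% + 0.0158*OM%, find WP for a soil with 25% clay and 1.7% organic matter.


WP = 0.026 + 0.005*25 + 0.0158*1.7
   = 0.026 + 0.1250 + 0.0269
   = 0.1779


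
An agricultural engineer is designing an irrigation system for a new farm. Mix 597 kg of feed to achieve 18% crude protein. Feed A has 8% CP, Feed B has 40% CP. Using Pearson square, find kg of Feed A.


parts_A = CP_b - target = 40 - 18 = 22
parts_B = target - CP_a = 18 - 8 = 10
total_parts = 22 + 10 = 32
Feed A = 597 * 22 / 32 = 410.44 kg
Feed B = 597 * 10 / 32 = 186.56 kg

410.44 kg


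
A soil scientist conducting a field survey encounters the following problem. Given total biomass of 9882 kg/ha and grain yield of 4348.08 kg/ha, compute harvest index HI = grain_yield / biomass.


HI = grain_yield / biomass
   = 4348.08 / 9882
   = 0.44


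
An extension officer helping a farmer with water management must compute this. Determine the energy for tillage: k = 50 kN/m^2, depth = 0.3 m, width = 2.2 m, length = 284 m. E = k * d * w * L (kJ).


E = k * d * w * L
  = 50 * 0.3 * 2.2 * 284
  = 9372 kJ


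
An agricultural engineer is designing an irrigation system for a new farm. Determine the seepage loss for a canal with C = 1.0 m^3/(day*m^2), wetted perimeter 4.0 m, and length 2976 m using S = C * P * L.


S = C * P * L
  = 1.0 * 4.0 * 2976
  = 11904 m^3/day


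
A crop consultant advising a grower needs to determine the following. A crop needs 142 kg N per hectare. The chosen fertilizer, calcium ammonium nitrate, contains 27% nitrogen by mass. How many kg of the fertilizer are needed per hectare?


Rate = N_required / (N_content / 100)
     = 142 / (27 / 100)
     = 142 / 0.27
     = 525.93 kg/ha
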